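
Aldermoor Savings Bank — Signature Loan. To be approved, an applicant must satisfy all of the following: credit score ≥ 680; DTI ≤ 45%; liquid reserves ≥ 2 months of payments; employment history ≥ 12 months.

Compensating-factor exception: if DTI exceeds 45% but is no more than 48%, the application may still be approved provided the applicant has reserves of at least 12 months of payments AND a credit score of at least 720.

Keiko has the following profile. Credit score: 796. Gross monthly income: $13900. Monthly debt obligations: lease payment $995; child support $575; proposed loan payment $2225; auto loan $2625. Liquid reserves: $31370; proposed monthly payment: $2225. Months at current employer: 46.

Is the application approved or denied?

Approved

Credit score 796 ≥ 680 (meets base)
Total debts = (995 + 575 + 2,225 + 2,625) = 6,420. DTI = 6,420/13,900 = 46.2% > 45% — standard DTI limit exceeded.
Liquid reserves cover 31,370/2,225 = 14.1 months — ≥ 2 required
Employment 46 ≥ 12 months
46.2% falls in the override range (45%–48%), so the compensating-factor test applies.
Reserves 14.1 ≥ 12 months; credit score 796 ≥ 720.
Both compensating conditions met → exception applies.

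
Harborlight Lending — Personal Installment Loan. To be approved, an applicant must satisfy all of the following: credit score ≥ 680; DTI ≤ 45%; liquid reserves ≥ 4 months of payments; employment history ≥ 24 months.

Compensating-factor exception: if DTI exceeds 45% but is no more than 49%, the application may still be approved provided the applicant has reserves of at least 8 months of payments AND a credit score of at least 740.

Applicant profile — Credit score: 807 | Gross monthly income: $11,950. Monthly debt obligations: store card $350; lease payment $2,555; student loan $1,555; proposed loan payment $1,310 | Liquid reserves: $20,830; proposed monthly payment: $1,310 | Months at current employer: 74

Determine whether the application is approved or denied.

Approved

Credit score 807 ≥ 680 (meets base)
Total debts = (350 + 2,555 + 1,555 + 1,310) = 5,770. DTI = 5,770/11,950 = 48.3% > 45% — standard DTI limit exceeded.
Liquid reserves cover 20,830/1,310 = 15.9 months — ≥ 4 required
Employment 74 ≥ 24 months
48.3% falls in the override range (45%–49%), so the compensating-factor test applies.
Reserves 15.9 ≥ 8 months; credit score 807 ≥ 740.
Both compensating conditions met → exception applies.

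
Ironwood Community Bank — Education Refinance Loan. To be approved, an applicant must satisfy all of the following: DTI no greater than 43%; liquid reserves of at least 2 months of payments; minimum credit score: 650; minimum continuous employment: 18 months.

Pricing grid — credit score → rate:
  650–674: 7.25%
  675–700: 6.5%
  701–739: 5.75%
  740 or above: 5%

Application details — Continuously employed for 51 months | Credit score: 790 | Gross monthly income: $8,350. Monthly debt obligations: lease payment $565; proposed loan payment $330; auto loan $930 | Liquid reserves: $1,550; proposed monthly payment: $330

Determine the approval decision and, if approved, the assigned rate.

Approved at 5%

Credit score 790 ≥ 650 (meets minimum)
Total monthly debts = (565 + 330 + 930) = 1,825. Debt-to-income = 1,825/8,350 = 21.9% — meets 43% limit
Reserves = 1,550/330 = 4.7 months ≥ 2
Employment 51 ≥ 18 months
All requirements met. Score 790 falls in the 740 or above tier → 5%.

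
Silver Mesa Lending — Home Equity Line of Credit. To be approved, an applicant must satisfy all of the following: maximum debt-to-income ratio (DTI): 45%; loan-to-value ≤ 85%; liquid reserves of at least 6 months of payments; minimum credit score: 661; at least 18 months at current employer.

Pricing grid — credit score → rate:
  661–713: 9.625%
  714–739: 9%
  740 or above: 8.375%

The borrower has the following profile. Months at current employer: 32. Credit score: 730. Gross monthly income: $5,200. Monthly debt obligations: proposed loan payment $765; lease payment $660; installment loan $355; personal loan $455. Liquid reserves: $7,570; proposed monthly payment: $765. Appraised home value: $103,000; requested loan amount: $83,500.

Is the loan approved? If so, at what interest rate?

Approved at 9%

Credit score 730 ≥ 661 (meets minimum)
Total monthly debts = (765 + 660 + 355 + 455) = 2,235. Debt-to-income = 2,235/5,200 = 43% — meets 45% limit
Employment 32 ≥ 18 months
LTV: 83,500 ÷ 103,000 = 81.1%, within 85% cap
Reserves: 7,570 ÷ 765 = 9.9 months (meets 6-month minimum)
All requirements met. Score 730 falls in the 714–739 tier → 9%.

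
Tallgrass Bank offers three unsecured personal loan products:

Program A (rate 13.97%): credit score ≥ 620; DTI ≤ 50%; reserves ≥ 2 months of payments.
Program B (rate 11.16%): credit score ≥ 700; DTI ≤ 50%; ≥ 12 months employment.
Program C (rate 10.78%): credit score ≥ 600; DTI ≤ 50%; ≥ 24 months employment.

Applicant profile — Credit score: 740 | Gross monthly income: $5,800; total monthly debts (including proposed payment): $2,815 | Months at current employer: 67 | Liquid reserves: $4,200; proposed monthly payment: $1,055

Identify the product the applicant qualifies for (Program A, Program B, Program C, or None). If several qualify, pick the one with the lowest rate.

DTI = 2,815/5,800 = 48.5%.
Reserves = 4,200/1,055 = 4.0 months.
Program A: score 740 ≥ 620; DTI 48.5% ≤ 50%; reserves 4.0 ≥ 2 mo → qualifies.
Program B: score 740 ≥ 700; DTI 48.5% ≤ 50%; employment 67 ≥ 12 mo → qualifies.
Program C: score 740 ≥ 600; DTI 48.5% ≤ 50%; employment 67 ≥ 24 mo → qualifies.
Qualifying: Program A, Program B, Program C. Lowest rate is 10.78% → Program C.

Program C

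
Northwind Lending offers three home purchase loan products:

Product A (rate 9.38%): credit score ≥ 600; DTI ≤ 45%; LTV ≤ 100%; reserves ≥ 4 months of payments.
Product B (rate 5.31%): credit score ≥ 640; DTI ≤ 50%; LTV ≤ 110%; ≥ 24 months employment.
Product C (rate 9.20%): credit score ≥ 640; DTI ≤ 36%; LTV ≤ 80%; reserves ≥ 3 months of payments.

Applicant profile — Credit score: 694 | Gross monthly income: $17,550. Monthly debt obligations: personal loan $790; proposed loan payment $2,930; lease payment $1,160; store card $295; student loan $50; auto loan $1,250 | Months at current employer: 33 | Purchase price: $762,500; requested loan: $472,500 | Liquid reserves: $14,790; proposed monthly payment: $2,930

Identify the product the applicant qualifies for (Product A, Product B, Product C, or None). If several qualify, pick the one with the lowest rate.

Total debts = (790 + 2,930 + 1,160 + 295 + 50 + 1,250) = 6,475; DTI = 6,475/17,550 = 36.9%.
LTV = 472,500/762,500 = 62%.
Reserves = 14,790/2,930 = 5.0 months.
Product A: score 694 ≥ 600; DTI 36.9% ≤ 45%; LTV 62% ≤ 100%; reserves 5.0 ≥ 4 mo → qualifies.
Product B: score 694 ≥ 640; DTI 36.9% ≤ 50%; LTV 62% ≤ 110%; employment 33 ≥ 24 mo → qualifies.
Product C: score 694 ≥ 640; DTI 36.9% > 36%; LTV 62% ≤ 80%; reserves 5.0 ≥ 3 mo → does not qualify.
Qualifying: Product A, Product B. Lowest rate is 5.31% → Product B.

Product B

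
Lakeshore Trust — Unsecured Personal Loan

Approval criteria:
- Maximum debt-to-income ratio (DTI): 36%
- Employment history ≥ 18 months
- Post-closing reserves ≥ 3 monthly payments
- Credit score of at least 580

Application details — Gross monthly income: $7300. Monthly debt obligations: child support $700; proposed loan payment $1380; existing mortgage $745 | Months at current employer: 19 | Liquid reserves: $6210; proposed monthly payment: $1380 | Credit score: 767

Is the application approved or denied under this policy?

Total monthly debts = (700 + 1,380 + 745) = 2,825. DTI = 2,825/7,300 = 38.7% > 36%
Employment 19 ≥ 18 months
Liquid reserves cover 6,210/1,380 = 4.5 months — ≥ 3 required
Credit score 767 ≥ 580 (meets)
Fails on DTI.

Denied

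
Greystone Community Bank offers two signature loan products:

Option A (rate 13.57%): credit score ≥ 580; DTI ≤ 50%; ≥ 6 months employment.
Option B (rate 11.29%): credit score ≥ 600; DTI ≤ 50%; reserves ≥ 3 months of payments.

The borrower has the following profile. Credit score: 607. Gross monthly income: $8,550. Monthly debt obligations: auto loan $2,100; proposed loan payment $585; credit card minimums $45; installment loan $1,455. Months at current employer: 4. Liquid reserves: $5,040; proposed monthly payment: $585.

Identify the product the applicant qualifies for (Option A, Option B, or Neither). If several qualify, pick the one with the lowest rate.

Total debts = (2,100 + 585 + 45 + 1,455) = 4,185; DTI = 4,185/8,550 = 48.9%.
Reserves = 5,040/585 = 8.6 months.
Option A: score 607 ≥ 580; DTI 48.9% ≤ 50%; employment 4 < 6 mo → does not qualify.
Option B: score 607 ≥ 600; DTI 48.9% ≤ 50%; reserves 8.6 ≥ 3 mo → qualifies.

Option B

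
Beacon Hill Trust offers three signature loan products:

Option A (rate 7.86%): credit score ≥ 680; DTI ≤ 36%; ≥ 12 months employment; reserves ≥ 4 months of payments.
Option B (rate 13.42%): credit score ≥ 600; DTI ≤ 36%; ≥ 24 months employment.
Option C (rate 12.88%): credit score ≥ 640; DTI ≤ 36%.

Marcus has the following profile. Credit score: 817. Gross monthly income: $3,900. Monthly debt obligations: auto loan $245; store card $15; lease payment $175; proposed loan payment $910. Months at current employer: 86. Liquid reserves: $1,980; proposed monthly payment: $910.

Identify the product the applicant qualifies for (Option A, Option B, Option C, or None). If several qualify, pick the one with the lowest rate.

Total debts = (245 + 15 + 175 + 910) = 1,345; DTI = 1,345/3,900 = 34.5%.
Reserves = 1,980/910 = 2.2 months.
Option A: score 817 ≥ 680; DTI 34.5% ≤ 36%; employment 86 ≥ 12 mo; reserves 2.2 < 4 mo → does not qualify.
Option B: score 817 ≥ 600; DTI 34.5% ≤ 36%; employment 86 ≥ 24 mo → qualifies.
Option C: score 817 ≥ 640; DTI 34.5% ≤ 36% → qualifies.
Qualifying: Option B, Option C. Lowest rate is 12.88% → Option C.

Option C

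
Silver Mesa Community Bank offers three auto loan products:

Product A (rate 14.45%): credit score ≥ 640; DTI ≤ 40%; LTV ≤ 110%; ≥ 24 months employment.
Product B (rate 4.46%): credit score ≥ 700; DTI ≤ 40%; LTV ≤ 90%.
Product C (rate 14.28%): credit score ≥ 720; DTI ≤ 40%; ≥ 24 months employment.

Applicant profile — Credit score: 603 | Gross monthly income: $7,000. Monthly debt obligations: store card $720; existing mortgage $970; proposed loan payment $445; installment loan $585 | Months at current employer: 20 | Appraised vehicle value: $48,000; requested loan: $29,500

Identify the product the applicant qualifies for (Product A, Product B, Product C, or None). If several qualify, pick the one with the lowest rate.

None

Total debts = (720 + 970 + 445 + 585) = 2,720; DTI = 2,720/7,000 = 38.9%.
LTV = 29,500/48,000 = 61.5%.
Product A: score 603 < 640; DTI 38.9% ≤ 40%; LTV 61.5% ≤ 110%; employment 20 < 24 mo → does not qualify.
Product B: score 603 < 700; DTI 38.9% ≤ 40%; LTV 61.5% ≤ 90% → does not qualify.
Product C: score 603 < 720; DTI 38.9% ≤ 40%; employment 20 < 24 mo → does not qualify.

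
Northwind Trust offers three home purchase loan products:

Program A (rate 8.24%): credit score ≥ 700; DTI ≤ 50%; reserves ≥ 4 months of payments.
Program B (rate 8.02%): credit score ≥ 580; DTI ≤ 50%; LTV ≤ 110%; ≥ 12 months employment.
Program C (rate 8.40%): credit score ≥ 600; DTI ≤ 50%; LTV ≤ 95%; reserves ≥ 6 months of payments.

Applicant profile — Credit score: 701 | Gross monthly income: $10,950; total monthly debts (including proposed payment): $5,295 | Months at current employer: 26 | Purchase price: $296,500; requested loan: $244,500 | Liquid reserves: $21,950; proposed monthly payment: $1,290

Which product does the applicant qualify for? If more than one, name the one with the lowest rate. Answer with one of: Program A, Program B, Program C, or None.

DTI = 5,295/10,950 = 48.4%.
LTV = 244,500/296,500 = 82.5%.
Reserves = 21,950/1,290 = 17.0 months.
Program A: score 701 ≥ 700; DTI 48.4% ≤ 50%; reserves 17.0 ≥ 4 mo → qualifies.
Program B: score 701 ≥ 580; DTI 48.4% ≤ 50%; LTV 82.5% ≤ 110%; employment 26 ≥ 12 mo → qualifies.
Program C: score 701 ≥ 600; DTI 48.4% ≤ 50%; LTV 82.5% ≤ 95%; reserves 17.0 ≥ 6 mo → qualifies.
Qualifying: Program A, Program B, Program C. Lowest rate is 8.02% → Program B.

Program B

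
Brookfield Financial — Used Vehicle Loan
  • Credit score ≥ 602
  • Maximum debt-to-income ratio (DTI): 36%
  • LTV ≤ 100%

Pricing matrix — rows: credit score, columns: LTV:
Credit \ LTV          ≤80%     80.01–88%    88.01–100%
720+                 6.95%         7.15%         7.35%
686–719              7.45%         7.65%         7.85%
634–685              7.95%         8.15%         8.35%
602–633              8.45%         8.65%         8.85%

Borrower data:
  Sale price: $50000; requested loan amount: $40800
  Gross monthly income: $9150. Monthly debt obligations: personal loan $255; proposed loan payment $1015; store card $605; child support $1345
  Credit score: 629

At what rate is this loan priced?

8.65%

Credit score 629 ≥ 602; Total monthly debts = (255 + 1,015 + 605 + 1,345) = 3,220. DTI = 3,220/9,150 = 35.2% ≤ 36%
LTV = 40,800/50,000 = 81.6% ≤ 100%
Credit 629 → row 602–633; LTV 81.6% → column 80.01–88%. Grid cell → 8.65%.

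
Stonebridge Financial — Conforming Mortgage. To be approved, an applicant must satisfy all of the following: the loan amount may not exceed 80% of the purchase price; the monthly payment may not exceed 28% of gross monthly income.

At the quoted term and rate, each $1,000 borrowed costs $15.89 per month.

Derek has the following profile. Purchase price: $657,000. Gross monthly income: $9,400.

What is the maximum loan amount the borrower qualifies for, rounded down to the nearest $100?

Payment cap: 28% × $9,400 = $2,632/month.
At $15.89 per $1,000, that supports 2,632/15.89 × 1,000 ≈ $165,638 → $165,600.
LTV cap: 80% × $657,000 = $525,600 → $525,600.
Binding constraint: payment-to-income.

$165,600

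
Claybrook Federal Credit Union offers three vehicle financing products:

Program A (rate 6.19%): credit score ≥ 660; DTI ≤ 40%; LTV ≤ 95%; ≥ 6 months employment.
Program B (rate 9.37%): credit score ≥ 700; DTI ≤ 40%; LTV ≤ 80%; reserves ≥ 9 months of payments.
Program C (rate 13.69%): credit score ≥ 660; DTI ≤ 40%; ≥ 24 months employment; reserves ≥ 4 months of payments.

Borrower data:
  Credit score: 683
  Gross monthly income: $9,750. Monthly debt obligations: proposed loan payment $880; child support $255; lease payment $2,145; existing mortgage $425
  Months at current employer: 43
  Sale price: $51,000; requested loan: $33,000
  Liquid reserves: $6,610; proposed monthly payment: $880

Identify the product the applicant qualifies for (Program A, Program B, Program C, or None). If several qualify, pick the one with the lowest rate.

Program A

Total debts = (880 + 255 + 2,145 + 425) = 3,705; DTI = 3,705/9,750 = 38%.
LTV = 33,000/51,000 = 64.7%.
Reserves = 6,610/880 = 7.5 months.
Program A: score 683 ≥ 660; DTI 38% ≤ 40%; LTV 64.7% ≤ 95%; employment 43 ≥ 6 mo → qualifies.
Program B: score 683 < 700; DTI 38% ≤ 40%; LTV 64.7% ≤ 80%; reserves 7.5 < 9 mo → does not qualify.
Program C: score 683 ≥ 660; DTI 38% ≤ 40%; employment 43 ≥ 24 mo; reserves 7.5 ≥ 4 mo → qualifies.
Qualifying: Program A, Program C. Lowest rate is 6.19% → Program A.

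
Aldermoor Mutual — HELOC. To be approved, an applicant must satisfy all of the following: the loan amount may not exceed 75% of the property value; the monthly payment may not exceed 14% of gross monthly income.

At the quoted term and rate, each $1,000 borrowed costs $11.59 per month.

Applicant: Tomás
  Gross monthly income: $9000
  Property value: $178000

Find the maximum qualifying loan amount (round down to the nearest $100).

$108,700

Payment cap: 14% × $9,000 = $1,260/month.
At $11.59 per $1,000, that supports 1,260/11.59 × 1,000 ≈ $108,714 → $108,700.
LTV cap: 75% × $178,000 = $133,500 → $133,500.
Binding constraint: payment-to-income.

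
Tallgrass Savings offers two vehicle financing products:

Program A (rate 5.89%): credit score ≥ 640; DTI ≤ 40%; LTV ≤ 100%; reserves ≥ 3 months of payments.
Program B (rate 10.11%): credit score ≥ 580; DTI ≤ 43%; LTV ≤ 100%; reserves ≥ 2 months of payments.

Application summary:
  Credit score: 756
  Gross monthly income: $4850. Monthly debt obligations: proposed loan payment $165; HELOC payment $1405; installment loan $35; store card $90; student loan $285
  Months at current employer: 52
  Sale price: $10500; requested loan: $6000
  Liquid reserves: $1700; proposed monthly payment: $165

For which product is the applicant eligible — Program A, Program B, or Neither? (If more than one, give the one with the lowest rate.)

Program B

Total debts = (165 + 1,405 + 35 + 90 + 285) = 1,980; DTI = 1,980/4,850 = 40.8%.
LTV = 6,000/10,500 = 57.1%.
Reserves = 1,700/165 = 10.3 months.
Program A: score 756 ≥ 640; DTI 40.8% > 40%; LTV 57.1% ≤ 100%; reserves 10.3 ≥ 3 mo → does not qualify.
Program B: score 756 ≥ 580; DTI 40.8% ≤ 43%; LTV 57.1% ≤ 100%; reserves 10.3 ≥ 2 mo → qualifies.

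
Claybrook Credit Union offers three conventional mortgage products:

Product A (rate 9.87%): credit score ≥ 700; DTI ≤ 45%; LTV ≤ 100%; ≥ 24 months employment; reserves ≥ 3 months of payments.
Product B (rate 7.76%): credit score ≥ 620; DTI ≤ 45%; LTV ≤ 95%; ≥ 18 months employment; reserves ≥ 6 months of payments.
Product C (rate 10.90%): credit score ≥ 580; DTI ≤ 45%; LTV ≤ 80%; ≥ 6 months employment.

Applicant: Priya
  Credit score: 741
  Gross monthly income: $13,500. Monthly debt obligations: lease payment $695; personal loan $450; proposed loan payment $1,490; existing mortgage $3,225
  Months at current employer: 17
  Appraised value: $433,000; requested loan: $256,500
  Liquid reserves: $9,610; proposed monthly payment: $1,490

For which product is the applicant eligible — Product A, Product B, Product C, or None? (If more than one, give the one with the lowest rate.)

Product C

Total debts = (695 + 450 + 1,490 + 3,225) = 5,860; DTI = 5,860/13,500 = 43.4%.
LTV = 256,500/433,000 = 59.2%.
Reserves = 9,610/1,490 = 6.4 months.
Product A: score 741 ≥ 700; DTI 43.4% ≤ 45%; LTV 59.2% ≤ 100%; employment 17 < 24 mo; reserves 6.4 ≥ 3 mo → does not qualify.
Product B: score 741 ≥ 620; DTI 43.4% ≤ 45%; LTV 59.2% ≤ 95%; employment 17 < 18 mo; reserves 6.4 ≥ 6 mo → does not qualify.
Product C: score 741 ≥ 580; DTI 43.4% ≤ 45%; LTV 59.2% ≤ 80%; employment 17 ≥ 6 mo → qualifies.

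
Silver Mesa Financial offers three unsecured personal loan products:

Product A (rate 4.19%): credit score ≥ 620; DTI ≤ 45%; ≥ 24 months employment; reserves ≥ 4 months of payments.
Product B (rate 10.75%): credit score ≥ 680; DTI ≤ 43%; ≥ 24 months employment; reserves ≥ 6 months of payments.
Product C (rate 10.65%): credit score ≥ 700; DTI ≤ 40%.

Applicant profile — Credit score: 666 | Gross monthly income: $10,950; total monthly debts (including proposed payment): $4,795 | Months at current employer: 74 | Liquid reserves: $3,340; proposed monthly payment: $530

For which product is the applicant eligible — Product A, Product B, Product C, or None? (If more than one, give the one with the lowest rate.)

DTI = 4,795/10,950 = 43.8%.
Reserves = 3,340/530 = 6.3 months.
Product A: score 666 ≥ 620; DTI 43.8% ≤ 45%; employment 74 ≥ 24 mo; reserves 6.3 ≥ 4 mo → qualifies.
Product B: score 666 < 680; DTI 43.8% > 43%; employment 74 ≥ 24 mo; reserves 6.3 ≥ 6 mo → does not qualify.
Product C: score 666 < 700; DTI 43.8% > 40% → does not qualify.

Product A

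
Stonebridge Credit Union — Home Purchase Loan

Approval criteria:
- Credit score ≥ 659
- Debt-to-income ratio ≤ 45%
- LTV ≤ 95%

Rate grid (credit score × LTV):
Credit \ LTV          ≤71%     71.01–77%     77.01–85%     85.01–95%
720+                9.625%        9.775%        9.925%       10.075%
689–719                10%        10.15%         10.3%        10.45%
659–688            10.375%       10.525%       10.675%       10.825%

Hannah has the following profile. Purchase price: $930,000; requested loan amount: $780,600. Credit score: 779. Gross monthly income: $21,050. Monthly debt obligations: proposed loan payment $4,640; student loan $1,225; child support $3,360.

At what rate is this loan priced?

9.925%

Credit score 779 ≥ 659; Total monthly debts = (4,640 + 1,225 + 3,360) = 9,225. Debt-to-income = 9,225/21,050 = 43.8% — meets 45% limit
LTV = 780,600/930,000 = 83.9% ≤ 95%
Score 779 is in the 720+ band; LTV 83.9% is in the 77.01–85% band → 9.925%.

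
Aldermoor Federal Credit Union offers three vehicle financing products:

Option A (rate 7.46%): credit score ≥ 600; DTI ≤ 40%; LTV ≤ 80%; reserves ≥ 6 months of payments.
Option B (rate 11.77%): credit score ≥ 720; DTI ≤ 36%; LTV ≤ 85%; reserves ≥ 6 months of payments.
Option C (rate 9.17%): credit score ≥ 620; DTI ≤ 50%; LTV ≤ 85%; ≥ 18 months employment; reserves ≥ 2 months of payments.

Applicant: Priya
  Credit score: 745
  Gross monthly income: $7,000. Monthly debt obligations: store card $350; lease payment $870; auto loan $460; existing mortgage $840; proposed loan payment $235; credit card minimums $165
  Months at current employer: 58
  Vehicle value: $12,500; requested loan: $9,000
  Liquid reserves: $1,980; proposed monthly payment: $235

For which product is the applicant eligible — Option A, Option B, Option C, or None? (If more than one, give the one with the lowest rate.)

Option C

Total debts = (350 + 870 + 460 + 840 + 235 + 165) = 2,920; DTI = 2,920/7,000 = 41.7%.
LTV = 9,000/12,500 = 72%.
Reserves = 1,980/235 = 8.4 months.
Option A: score 745 ≥ 600; DTI 41.7% > 40%; LTV 72% ≤ 80%; reserves 8.4 ≥ 6 mo → does not qualify.
Option B: score 745 ≥ 720; DTI 41.7% > 36%; LTV 72% ≤ 85%; reserves 8.4 ≥ 6 mo → does not qualify.
Option C: score 745 ≥ 620; DTI 41.7% ≤ 50%; LTV 72% ≤ 85%; employment 58 ≥ 18 mo; reserves 8.4 ≥ 2 mo → qualifies.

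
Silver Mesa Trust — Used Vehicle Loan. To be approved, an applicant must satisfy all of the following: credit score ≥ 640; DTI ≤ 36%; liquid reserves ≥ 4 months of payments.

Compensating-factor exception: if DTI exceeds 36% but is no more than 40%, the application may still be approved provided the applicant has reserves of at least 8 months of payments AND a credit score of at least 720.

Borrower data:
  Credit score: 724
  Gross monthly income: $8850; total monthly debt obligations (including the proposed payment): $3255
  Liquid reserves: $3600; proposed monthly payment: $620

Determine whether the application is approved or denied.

Denied

Credit score 724 ≥ 640 (meets base)
DTI: 3,255 ÷ 8,850 = 36.8%, over the 36% base limit.
Reserves: 3,600 ÷ 620 = 5.8 months (meets 4-month minimum)
36.8% falls in the override range (36%–40%), so the compensating-factor test applies.
Reserves 5.8 < 8 months; credit score 724 ≥ 720.
Compensating-factor requirement not fully met.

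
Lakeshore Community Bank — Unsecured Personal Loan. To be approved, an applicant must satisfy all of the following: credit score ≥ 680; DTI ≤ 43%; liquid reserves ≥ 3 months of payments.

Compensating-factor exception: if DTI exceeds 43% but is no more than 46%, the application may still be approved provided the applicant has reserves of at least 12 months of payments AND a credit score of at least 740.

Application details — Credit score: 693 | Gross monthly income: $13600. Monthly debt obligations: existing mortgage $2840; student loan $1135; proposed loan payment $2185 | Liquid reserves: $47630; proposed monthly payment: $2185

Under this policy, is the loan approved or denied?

Credit score 693 ≥ 680 (meets base)
Total debts = (2,840 + 1,135 + 2,185) = 6,160. DTI: 6,160 ÷ 13,600 = 45.3%, over the 43% base limit.
Reserves = 47,630/2,185 = 21.8 months ≥ 3
45.3% falls in the override range (43%–46%), so the compensating-factor test applies.
Reserves 21.8 ≥ 12 months; credit score 693 < 740.
Override conditions not both satisfied; exception does not apply.

Denied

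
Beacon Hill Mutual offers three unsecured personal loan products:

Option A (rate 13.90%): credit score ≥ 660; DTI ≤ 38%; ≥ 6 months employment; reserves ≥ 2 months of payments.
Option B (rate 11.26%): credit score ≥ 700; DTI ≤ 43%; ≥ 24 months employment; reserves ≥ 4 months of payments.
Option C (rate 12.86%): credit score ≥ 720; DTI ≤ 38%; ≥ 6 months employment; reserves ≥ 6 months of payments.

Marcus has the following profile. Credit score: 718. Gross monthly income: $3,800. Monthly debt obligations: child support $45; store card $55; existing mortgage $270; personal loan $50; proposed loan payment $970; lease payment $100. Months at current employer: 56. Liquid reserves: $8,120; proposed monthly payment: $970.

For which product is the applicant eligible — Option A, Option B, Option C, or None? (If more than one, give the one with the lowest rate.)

Total debts = (45 + 55 + 270 + 50 + 970 + 100) = 1,490; DTI = 1,490/3,800 = 39.2%.
Reserves = 8,120/970 = 8.4 months.
Option A: score 718 ≥ 660; DTI 39.2% > 38%; employment 56 ≥ 6 mo; reserves 8.4 ≥ 2 mo → does not qualify.
Option B: score 718 ≥ 700; DTI 39.2% ≤ 43%; employment 56 ≥ 24 mo; reserves 8.4 ≥ 4 mo → qualifies.
Option C: score 718 < 720; DTI 39.2% > 38%; employment 56 ≥ 6 mo; reserves 8.4 ≥ 6 mo → does not qualify.

Option B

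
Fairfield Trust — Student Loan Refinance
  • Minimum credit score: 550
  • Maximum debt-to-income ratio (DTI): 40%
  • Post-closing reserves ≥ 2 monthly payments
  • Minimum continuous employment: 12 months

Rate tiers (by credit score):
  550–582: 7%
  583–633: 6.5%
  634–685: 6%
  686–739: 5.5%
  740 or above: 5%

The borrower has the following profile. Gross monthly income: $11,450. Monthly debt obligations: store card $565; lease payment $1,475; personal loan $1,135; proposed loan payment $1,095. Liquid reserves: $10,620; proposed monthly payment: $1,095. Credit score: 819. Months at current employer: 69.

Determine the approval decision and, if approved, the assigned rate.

Credit score 819 ≥ 550 (meets minimum)
Total monthly debts = (565 + 1,475 + 1,135 + 1,095) = 4,270. DTI = 4,270/11,450 = 37.3% ≤ 40%
Employment 69 ≥ 12 months
Reserves = 10,620/1,095 = 9.7 months ≥ 2
All requirements met. Score 819 falls in the 740 or above tier → 5%.

Approved at 5%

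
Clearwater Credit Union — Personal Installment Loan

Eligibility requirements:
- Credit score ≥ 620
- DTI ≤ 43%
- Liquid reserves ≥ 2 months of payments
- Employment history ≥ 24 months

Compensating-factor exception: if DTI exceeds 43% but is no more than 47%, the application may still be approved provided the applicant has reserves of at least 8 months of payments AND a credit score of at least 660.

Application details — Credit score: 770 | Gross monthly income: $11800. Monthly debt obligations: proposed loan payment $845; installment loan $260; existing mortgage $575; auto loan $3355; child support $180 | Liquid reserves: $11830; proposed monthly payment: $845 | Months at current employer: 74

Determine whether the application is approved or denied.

Approved

Credit score 770 ≥ 620 (meets base)
Total debts = (845 + 260 + 575 + 3,355 + 180) = 5,215. DTI = 5,215/11,800 = 44.2% > 43% — standard DTI limit exceeded.
Liquid reserves cover 11,830/845 = 14.0 months — ≥ 2 required
Employment 74 ≥ 24 months
44.2% falls in the override range (43%–47%), so the compensating-factor test applies.
Override check — reserves: 14.0 mo (ok); score: 770 (ok).
Both override conditions satisfied; DTI exception granted.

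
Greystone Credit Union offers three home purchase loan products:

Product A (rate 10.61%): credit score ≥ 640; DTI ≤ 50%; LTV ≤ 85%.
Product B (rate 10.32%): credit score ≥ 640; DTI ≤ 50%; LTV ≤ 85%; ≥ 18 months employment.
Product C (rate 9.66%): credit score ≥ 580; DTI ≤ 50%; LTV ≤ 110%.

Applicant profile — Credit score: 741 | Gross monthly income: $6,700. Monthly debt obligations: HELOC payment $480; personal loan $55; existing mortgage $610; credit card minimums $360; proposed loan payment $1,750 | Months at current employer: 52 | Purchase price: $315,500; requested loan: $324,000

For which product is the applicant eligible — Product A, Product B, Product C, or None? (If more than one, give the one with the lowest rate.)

Total debts = (480 + 55 + 610 + 360 + 1,750) = 3,255; DTI = 3,255/6,700 = 48.6%.
LTV = 324,000/315,500 = 102.7%.
Product A: score 741 ≥ 640; DTI 48.6% ≤ 50%; LTV 102.7% > 85% → does not qualify.
Product B: score 741 ≥ 640; DTI 48.6% ≤ 50%; LTV 102.7% > 85%; employment 52 ≥ 18 mo → does not qualify.
Product C: score 741 ≥ 580; DTI 48.6% ≤ 50%; LTV 102.7% ≤ 110% → qualifies.

Product C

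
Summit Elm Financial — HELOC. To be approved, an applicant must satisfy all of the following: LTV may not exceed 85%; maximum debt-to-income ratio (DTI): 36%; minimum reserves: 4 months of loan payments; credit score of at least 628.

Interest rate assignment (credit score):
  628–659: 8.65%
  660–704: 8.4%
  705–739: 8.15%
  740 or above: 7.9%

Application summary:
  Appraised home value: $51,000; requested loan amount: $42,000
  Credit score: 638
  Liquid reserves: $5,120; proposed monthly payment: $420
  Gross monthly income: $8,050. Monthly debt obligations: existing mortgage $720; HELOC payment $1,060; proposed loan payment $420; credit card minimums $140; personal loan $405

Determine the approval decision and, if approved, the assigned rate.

Credit score 638 ≥ 628 (meets minimum)
Total monthly debts = (720 + 1,060 + 420 + 140 + 405) = 2,745. DTI = 2,745/8,050 = 34.1% ≤ 36%
LTV = 42,000/51,000 = 82.4% ≤ 85%
Reserves = 5,120/420 = 12.2 months ≥ 4
All requirements met. Score 638 falls in the 628–659 tier → 8.65%.

Approved at 8.65%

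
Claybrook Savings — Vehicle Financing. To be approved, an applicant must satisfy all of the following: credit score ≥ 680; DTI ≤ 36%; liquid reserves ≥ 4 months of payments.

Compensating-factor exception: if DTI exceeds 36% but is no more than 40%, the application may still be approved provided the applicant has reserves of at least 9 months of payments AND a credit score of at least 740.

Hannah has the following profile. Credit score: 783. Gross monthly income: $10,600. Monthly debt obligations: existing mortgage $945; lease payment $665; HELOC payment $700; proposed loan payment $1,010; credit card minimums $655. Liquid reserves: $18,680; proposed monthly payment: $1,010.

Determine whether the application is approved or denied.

Approved

Credit score 783 ≥ 680 (meets base)
Total debts = (945 + 665 + 700 + 1,010 + 655) = 3,975. DTI = 3,975/10,600 = 37.5% > 36% — standard DTI limit exceeded.
Reserves = 18,680/1,010 = 18.5 months ≥ 4
DTI 37.5% is within the 36%–40% exception band; checking compensating factors.
Reserves 18.5 ≥ 9 months; credit score 783 ≥ 740.
Both override conditions satisfied; DTI exception granted.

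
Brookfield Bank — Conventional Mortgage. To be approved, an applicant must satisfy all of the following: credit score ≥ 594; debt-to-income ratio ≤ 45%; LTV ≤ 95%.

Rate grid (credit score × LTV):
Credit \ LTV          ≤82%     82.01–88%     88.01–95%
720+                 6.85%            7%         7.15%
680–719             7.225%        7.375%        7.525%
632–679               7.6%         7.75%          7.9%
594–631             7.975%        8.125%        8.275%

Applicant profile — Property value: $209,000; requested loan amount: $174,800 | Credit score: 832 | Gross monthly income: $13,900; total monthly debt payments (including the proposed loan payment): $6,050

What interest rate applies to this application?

7%

Credit score 832 ≥ 594; DTI = 6,050/13,900 = 43.5% ≤ 45%
Loan-to-value = 174,800/209,000 = 83.6% — pass (95% max)
Credit 832 → row 720+; LTV 83.6% → column 82.01–88%. Grid cell → 7%.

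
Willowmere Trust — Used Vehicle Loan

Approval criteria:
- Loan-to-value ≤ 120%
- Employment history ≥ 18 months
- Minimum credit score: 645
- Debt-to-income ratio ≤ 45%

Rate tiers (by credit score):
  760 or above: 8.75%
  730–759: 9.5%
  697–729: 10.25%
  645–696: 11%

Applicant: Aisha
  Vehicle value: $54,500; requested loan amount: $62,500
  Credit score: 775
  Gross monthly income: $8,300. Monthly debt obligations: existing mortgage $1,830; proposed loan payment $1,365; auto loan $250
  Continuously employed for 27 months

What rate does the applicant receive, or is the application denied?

Credit score 775 ≥ 645 (meets minimum)
Total monthly debts = (1,830 + 1,365 + 250) = 3,445. DTI = 3,445/8,300 = 41.5% ≤ 45%
LTV: 62,500 ÷ 54,500 = 114.7%, within 120% cap
Employment 27 ≥ 18 months
All requirements met. Score 775 falls in the 760 or above tier → 8.75%.

Approved at 8.75%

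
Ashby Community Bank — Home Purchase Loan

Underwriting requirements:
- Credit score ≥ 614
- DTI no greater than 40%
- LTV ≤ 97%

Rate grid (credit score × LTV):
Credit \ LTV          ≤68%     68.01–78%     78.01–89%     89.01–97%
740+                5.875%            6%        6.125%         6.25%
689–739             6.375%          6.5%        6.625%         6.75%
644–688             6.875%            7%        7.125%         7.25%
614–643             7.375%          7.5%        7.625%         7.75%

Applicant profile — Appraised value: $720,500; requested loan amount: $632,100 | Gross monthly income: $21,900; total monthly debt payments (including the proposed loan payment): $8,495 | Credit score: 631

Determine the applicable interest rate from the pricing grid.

Credit score 631 ≥ 614; Debt-to-income = 8,495/21,900 = 38.8% — meets 40% limit
LTV: 632,100 ÷ 720,500 = 87.7%, within 97% cap
Score 631 is in the 614–643 band; LTV 87.7% is in the 78.01–89% band → 7.625%.

7.625%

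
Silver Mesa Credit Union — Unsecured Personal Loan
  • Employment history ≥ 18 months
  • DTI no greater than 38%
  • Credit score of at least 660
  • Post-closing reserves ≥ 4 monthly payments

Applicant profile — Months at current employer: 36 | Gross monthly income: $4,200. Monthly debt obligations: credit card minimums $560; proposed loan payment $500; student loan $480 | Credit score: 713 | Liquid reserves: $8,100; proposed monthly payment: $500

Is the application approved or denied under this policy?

Employment 36 ≥ 18 months
Total monthly debts = (560 + 500 + 480) = 1,540. Debt-to-income = 1,540/4,200 = 36.7% — meets 38% limit
Credit score 713 ≥ 660 (meets)
Reserves = 8,100/500 = 16.2 months ≥ 4
All criteria satisfied.

Approved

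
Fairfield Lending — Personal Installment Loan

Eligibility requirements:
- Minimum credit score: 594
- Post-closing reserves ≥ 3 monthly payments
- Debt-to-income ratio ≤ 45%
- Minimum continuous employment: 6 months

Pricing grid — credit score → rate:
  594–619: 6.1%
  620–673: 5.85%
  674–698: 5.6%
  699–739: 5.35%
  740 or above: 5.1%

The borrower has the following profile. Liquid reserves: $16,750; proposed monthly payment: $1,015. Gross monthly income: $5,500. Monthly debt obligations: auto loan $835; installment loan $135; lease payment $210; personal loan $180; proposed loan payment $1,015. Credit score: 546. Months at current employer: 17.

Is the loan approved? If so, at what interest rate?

Denied

Credit score 546 < 594 (below minimum)
Reserves: 16,750 ÷ 1,015 = 16.5 months (meets 3-month minimum)
Employment 17 ≥ 6 months
Total monthly debts = (835 + 135 + 210 + 180 + 1,015) = 2,375. Debt-to-income = 2,375/5,500 = 43.2% — meets 45% limit
Not all requirements met → denied.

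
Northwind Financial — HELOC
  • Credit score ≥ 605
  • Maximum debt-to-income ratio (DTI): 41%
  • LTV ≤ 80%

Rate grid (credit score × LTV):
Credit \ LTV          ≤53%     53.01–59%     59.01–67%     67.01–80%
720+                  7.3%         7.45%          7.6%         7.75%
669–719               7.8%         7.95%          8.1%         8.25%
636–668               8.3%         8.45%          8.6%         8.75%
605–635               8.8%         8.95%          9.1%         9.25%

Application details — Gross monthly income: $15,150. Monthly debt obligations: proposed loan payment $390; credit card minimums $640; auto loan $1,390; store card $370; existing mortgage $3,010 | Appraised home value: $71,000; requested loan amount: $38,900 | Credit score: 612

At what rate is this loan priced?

Credit score 612 ≥ 605; Total monthly debts = (390 + 640 + 1,390 + 370 + 3,010) = 5,800. Debt-to-income = 5,800/15,150 = 38.3% — meets 41% limit
LTV = 38,900/71,000 = 54.8% ≤ 80%
Score 612 is in the 605–635 band; LTV 54.8% is in the 53.01–59% band → 8.95%.

8.95%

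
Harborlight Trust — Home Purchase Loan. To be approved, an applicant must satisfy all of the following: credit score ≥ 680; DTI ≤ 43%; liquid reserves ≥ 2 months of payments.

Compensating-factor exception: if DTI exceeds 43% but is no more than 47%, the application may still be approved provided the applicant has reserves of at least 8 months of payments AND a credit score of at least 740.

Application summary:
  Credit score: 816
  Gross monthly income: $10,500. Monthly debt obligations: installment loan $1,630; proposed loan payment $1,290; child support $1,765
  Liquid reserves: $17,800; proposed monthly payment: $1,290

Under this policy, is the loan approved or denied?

Credit score 816 ≥ 680 (meets base)
Total debts = (1,630 + 1,290 + 1,765) = 4,685. DTI = 4,685/10,500 = 44.6% > 43% — standard DTI limit exceeded.
Reserves: 17,800 ÷ 1,290 = 13.8 months (meets 2-month minimum)
DTI 44.6% is within the 43%–47% exception band; checking compensating factors.
Override check — reserves: 13.8 mo (ok); score: 816 (ok).
Both override conditions satisfied; DTI exception granted.

Approved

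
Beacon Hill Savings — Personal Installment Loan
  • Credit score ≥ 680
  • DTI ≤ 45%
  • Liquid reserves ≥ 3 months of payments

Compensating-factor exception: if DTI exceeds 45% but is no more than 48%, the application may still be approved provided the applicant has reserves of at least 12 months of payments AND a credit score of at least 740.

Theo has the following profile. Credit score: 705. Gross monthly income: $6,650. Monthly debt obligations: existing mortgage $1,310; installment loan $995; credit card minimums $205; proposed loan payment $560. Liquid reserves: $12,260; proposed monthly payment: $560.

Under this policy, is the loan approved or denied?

Credit score 705 ≥ 680 (meets base)
Total debts = (1,310 + 995 + 205 + 560) = 3,070. DTI = 3,070/6,650 = 46.2% > 45% — standard DTI limit exceeded.
Liquid reserves cover 12,260/560 = 21.9 months — ≥ 3 required
DTI 46.2% is within the 45%–48% exception band; checking compensating factors.
Reserves 21.9 ≥ 12 months; credit score 705 < 740.
Override conditions not both satisfied; exception does not apply.

Denied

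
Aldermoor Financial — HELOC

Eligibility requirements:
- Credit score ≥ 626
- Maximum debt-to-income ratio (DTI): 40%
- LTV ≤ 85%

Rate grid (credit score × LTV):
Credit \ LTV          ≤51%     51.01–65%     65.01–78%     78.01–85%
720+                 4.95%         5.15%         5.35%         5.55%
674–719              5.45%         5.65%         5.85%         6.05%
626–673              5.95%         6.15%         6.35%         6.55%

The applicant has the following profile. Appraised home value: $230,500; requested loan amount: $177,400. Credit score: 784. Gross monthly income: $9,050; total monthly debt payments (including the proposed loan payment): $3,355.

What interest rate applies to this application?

Credit score 784 ≥ 626; DTI: 3,355 ÷ 9,050 = 37.1%, within the 40% cap
LTV = 177,400/230,500 = 77% ≤ 85%
Score 784 is in the 720+ band; LTV 77% is in the 65.01–78% band → 5.35%.

5.35%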